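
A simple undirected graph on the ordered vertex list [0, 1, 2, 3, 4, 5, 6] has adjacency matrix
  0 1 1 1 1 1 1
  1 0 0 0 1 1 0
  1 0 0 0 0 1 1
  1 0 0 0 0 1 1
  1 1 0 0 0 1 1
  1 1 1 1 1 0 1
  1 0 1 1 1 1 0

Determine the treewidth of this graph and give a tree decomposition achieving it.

Treewidth 3.
Bags: B1 = {0, 2, 5, 6}  B2 = {0, 4, 5, 6}  B3 = {0, 1, 4, 5}  B4 = {0, 3, 5, 6}
Tree: B1–B2, B2–B3, B1–B4

The largest bag has 4 vertices, giving width 3; this decomposition certifies tw(G) ≤ 3. Conversely, {0, 1, 4, 5} is a clique of size 4, and the vertices of any clique must share a bag in every tree decomposition; so some bag has ≥ 4 vertices and tw(G) ≥ 3. Combining the bounds, tw(G) = 3.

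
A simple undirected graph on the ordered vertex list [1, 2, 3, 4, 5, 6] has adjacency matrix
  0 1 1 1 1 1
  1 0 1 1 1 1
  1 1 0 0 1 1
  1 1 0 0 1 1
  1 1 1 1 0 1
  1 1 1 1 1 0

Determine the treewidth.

A width-4 tree decomposition is:
Bags: B1 = {1, 2, 4, 5, 6}  B2 = {1, 2, 3, 5, 6}
Tree: B1–B2
Each bag holds 5 vertices, so the decomposition has width 4, which upper-bounds the treewidth. Conversely, {1, 2, 3, 5, 6} is a clique of size 5, and the vertices of any clique must share a bag in every tree decomposition; so some bag has ≥ 5 vertices and tw(G) ≥ 4. Therefore the treewidth is 4.

4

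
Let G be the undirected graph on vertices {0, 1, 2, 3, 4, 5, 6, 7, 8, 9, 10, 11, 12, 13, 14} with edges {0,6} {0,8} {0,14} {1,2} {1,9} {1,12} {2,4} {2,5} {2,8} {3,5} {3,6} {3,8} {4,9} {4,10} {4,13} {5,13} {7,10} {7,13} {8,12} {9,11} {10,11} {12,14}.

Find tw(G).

3

A width-3 tree decomposition is:
Bags: B1 = {0, 3, 6, 14}  B2 = {0, 3, 8, 14}  B3 = {3, 8, 12, 14}  B4 = {3, 5, 8, 12}  B5 = {2, 5, 8, 12}  B6 = {1, 2, 5, 12}  B7 = {1, 2, 5, 13}  B8 = {1, 2, 4, 13}  B9 = {1, 4, 9, 13}  B10 = {4, 7, 9, 13}  B11 = {4, 7, 9, 10}  B12 = {7, 9, 10, 11}
Tree: B1–B2, B2–B3, B3–B4, B4–B5, B5–B6, B6–B7, B7–B8, B8–B9, B9–B10, B10–B11, B11–B12
The largest bag has 4 vertices, giving width 3; this decomposition certifies tw(G) ≤ 3. For the lower bound: the 4 vertex sets {0,6,14}, {3}, {8}, {1,2,5,12} are disjoint, each induces a connected subgraph, and every pair is joined by at least one edge of G. Contracting each set to a single vertex therefore yields K_{4} as a minor, and since treewidth is minor-monotone, tw(G) ≥ tw(K_{4}) = 3. Combining the bounds, tw(G) = 3.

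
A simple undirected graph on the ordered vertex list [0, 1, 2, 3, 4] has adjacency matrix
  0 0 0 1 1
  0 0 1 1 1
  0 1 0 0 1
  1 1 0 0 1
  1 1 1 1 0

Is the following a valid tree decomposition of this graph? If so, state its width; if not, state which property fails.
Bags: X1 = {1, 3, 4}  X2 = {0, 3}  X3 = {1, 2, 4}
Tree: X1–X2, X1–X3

A tree decomposition must satisfy three properties: every vertex lies in some bag; for every edge, both endpoints lie together in some bag; and for every vertex, the bags containing it form a connected subtree. Here edge (4,0) lies in no bag, so the decomposition is invalid.

No — edge (4,0) lies in no bag.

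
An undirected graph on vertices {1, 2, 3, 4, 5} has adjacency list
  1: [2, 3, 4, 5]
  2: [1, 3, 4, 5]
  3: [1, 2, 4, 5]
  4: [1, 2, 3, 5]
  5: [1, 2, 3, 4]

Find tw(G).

4

A width-4 tree decomposition is:
Bags: B1 = {1, 2, 3, 4, 5}
Tree: (single bag)
With just one bag of size 5, the width is 5 − 1 = 4, so tw(G) ≤ 4. For the lower bound, the 5 vertices {1, 2, 3, 4, 5} are pairwise adjacent, and any tree decomposition puts a clique entirely inside one bag — forcing width ≥ 4. Hence tw(G) = 4 exactly.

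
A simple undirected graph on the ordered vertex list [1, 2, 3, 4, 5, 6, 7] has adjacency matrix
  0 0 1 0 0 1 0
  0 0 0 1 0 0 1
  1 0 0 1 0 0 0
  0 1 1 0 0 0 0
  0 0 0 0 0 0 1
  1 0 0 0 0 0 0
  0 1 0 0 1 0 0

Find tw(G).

A width-1 tree decomposition is:
Bags: B1 = {1, 6}  B2 = {1, 3}  B3 = {3, 4}  B4 = {2, 4}  B5 = {2, 7}  B6 = {5, 7}
Tree: B1–B2, B2–B3, B3–B4, B4–B5, B5–B6
Every bag has size at most 2, so the width is 2 − 1 = 1 and tw(G) ≤ 1. Since G has at least one edge (e.g. 6–1), it is not an edgeless graph, so tw(G) ≥ 1. Combining the bounds, tw(G) = 1.

1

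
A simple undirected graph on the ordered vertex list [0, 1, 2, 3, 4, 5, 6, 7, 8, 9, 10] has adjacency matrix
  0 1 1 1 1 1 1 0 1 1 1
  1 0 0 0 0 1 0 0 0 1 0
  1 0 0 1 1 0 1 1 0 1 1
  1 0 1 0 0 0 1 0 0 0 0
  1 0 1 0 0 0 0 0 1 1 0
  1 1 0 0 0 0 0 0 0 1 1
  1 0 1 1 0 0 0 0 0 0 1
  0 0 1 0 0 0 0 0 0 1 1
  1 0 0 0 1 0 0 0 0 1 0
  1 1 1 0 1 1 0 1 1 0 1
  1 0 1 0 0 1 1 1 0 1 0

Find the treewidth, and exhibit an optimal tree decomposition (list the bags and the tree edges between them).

Treewidth 3.
Bags: B1 = {0, 2, 9, 10}  B2 = {0, 2, 6, 10}  B3 = {0, 5, 9, 10}  B4 = {0, 2, 4, 9}  B5 = {0, 1, 5, 9}  B6 = {2, 7, 9, 10}  B7 = {0, 4, 8, 9}  B8 = {0, 2, 3, 6}
Tree: B1–B2, B1–B3, B1–B4, B3–B5, B1–B6, B4–B7, B2–B8

Each bag holds 4 vertices, so the decomposition has width 3, which upper-bounds the treewidth. Conversely, {0, 4, 8, 9} is a clique of size 4, and the vertices of any clique must share a bag in every tree decomposition; so some bag has ≥ 4 vertices and tw(G) ≥ 3. The upper and lower bounds meet at 3, so that is the treewidth.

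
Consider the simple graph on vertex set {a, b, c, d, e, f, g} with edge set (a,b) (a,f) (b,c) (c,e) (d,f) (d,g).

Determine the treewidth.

A width-1 tree decomposition is:
Bags: B1 = {d, g}  B2 = {d, f}  B3 = {a, f}  B4 = {a, b}  B5 = {b, c}  B6 = {c, e}
Tree: B1–B2, B2–B3, B3–B4, B4–B5, B5–B6
The largest bag has 2 vertices, giving width 1; this decomposition certifies tw(G) ≤ 1. Since G has at least one edge (e.g. g–d), it is not an edgeless graph, so tw(G) ≥ 1. Hence tw(G) = 1 exactly.

1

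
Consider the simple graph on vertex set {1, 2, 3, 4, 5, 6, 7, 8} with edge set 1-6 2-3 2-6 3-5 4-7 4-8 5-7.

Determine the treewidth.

A width-1 tree decomposition is:
Bags: B1 = {4, 8}  B2 = {4, 7}  B3 = {5, 7}  B4 = {3, 5}  B5 = {2, 3}  B6 = {2, 6}  B7 = {1, 6}
Tree: B1–B2, B2–B3, B3–B4, B4–B5, B5–B6, B6–B7
Every bag has size at most 2, so the width is 2 − 1 = 1 and tw(G) ≤ 1. Any graph with an edge has treewidth ≥ 1, and G has the edge 8–4. Therefore the treewidth is 1.

1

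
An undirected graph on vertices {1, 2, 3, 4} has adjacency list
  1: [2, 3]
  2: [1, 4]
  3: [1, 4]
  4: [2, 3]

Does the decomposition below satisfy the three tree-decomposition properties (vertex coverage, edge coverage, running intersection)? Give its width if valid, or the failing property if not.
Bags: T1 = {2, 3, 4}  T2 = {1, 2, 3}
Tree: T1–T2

Yes; width 2.

Checking the three conditions: (i) the bags cover all of {1, 2, 3, 4}; (ii) for each edge, some bag contains both endpoints; (iii) the bags containing any fixed vertex form a subtree. All hold, so the decomposition is valid with width 3 − 1 = 2.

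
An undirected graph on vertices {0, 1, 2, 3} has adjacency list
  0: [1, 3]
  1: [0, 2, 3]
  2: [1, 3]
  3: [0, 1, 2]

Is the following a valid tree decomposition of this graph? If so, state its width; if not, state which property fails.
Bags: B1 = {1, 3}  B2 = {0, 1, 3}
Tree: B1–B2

A tree decomposition must satisfy three properties: every vertex lies in some bag; for every edge, both endpoints lie together in some bag; and for every vertex, the bags containing it form a connected subtree. Here vertex 2 appears in no bag, so the decomposition is invalid.

No — vertex 2 appears in no bag.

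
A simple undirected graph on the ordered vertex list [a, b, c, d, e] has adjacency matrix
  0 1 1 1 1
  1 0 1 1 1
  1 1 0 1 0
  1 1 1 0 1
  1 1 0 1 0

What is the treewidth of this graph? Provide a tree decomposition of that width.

Every bag has size at most 4, so the width is 4 − 1 = 3 and tw(G) ≤ 3. On the other hand G contains the 4-clique {a, b, d, e}. A clique must lie in a single bag of any decomposition, so no decomposition can have width below 3. Combining the bounds, tw(G) = 3.

Treewidth 3.
One such decomposition:
Bags: B1 = {a, b, c, d}  B2 = {a, b, d, e}
Tree: B1–B2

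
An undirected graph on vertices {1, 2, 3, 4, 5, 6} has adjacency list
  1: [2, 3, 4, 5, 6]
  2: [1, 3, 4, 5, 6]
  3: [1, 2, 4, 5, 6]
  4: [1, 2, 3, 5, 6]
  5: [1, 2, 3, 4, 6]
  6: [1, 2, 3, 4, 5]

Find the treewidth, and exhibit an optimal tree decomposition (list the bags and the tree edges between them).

A single bag containing all 6 vertices is trivially a valid decomposition of width 5. For the lower bound, the 6 vertices {1, 2, 3, 4, 5, 6} are pairwise adjacent, and any tree decomposition puts a clique entirely inside one bag — forcing width ≥ 5. Hence tw(G) = 5 exactly.

Treewidth 5.
One such decomposition:
Bags: B1 = {1, 2, 3, 4, 5, 6}
Tree: (single bag)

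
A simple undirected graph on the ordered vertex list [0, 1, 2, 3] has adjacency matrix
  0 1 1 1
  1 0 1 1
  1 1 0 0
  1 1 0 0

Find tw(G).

A width-2 tree decomposition is:
Bags: B1 = {0, 1, 2}  B2 = {0, 1, 3}
Tree: B1–B2
Every bag has size at most 3, so the width is 3 − 1 = 2 and tw(G) ≤ 2. Conversely, {0, 1, 2} is a clique of size 3, and the vertices of any clique must share a bag in every tree decomposition; so some bag has ≥ 3 vertices and tw(G) ≥ 2. Therefore the treewidth is 2.

2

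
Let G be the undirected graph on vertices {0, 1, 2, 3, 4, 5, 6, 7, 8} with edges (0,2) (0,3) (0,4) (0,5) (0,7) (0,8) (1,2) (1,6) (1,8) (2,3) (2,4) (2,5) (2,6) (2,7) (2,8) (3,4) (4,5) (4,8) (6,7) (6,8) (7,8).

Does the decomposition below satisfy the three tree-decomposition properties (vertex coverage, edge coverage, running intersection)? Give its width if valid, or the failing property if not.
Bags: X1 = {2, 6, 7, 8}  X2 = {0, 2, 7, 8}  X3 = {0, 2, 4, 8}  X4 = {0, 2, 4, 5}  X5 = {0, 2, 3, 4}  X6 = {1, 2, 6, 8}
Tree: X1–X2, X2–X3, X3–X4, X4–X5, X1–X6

Every vertex of G appears in some bag (union = {0, 1, 2, 3, 4, 5, 6, 7, 8}); every edge is covered by a bag; and for each vertex v the set of bags containing v is connected in the bag tree. The decomposition is therefore valid. The largest bag has 4 vertices, so the width is 3.

Yes; width 3.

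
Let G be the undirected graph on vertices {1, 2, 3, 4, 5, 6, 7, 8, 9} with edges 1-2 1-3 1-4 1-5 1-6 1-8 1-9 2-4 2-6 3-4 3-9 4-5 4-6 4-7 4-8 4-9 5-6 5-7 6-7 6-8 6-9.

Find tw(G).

A width-3 tree decomposition is:
Bags: B1 = {1, 4, 6, 9}  B2 = {1, 2, 4, 6}  B3 = {1, 4, 6, 8}  B4 = {1, 4, 5, 6}  B5 = {1, 3, 4, 9}  B6 = {4, 5, 6, 7}
Tree: B1–B2, B2–B3, B3–B4, B1–B5, B4–B6
Every bag has size at most 4, so the width is 4 − 1 = 3 and tw(G) ≤ 3. Conversely, {1, 3, 4, 9} is a clique of size 4, and the vertices of any clique must share a bag in every tree decomposition; so some bag has ≥ 4 vertices and tw(G) ≥ 3. Hence tw(G) = 3 exactly.

3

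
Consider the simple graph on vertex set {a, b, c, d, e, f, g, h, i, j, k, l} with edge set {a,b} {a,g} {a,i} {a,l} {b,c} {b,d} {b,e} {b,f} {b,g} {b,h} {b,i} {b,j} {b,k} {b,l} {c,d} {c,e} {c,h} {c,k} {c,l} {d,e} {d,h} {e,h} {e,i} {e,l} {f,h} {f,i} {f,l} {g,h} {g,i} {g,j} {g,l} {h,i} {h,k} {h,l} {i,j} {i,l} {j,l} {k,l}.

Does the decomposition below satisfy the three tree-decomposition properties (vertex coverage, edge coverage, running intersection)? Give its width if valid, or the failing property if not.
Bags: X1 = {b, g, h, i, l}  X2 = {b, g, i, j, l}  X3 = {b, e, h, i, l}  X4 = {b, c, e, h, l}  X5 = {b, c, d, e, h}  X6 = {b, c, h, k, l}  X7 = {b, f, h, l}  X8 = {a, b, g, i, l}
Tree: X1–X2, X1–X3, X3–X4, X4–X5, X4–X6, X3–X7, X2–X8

No — edge (i,f) lies in no bag.

A tree decomposition must satisfy three properties: every vertex lies in some bag; for every edge, both endpoints lie together in some bag; and for every vertex, the bags containing it form a connected subtree. Here edge (i,f) lies in no bag, so the decomposition is invalid.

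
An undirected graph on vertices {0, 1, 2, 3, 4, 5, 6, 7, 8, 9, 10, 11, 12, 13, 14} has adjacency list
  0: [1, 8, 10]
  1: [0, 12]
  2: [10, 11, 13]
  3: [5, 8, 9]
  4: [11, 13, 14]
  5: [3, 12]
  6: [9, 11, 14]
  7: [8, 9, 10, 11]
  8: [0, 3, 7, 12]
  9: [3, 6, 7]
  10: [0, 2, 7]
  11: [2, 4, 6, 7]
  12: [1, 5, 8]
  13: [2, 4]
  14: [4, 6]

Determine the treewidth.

A width-3 tree decomposition is:
Bags: B1 = {1, 3, 5, 12}  B2 = {1, 3, 8, 12}  B3 = {0, 1, 3, 8}  B4 = {0, 3, 8, 9}  B5 = {0, 7, 8, 9}  B6 = {0, 7, 9, 10}  B7 = {6, 7, 9, 10}  B8 = {6, 7, 10, 11}  B9 = {2, 6, 10, 11}  B10 = {2, 6, 11, 14}  B11 = {2, 4, 11, 14}  B12 = {2, 4, 13, 14}
Tree: B1–B2, B2–B3, B3–B4, B4–B5, B5–B6, B6–B7, B7–B8, B8–B9, B9–B10, B10–B11, B11–B12
Each bag holds 4 vertices, so the decomposition has width 3, which upper-bounds the treewidth. For the lower bound: the 4 vertex sets {1,5,12}, {3}, {8}, {0,7,9,10} are disjoint, each induces a connected subgraph, and every pair is joined by at least one edge of G. Contracting each set to a single vertex therefore yields K_{4} as a minor, and since treewidth is minor-monotone, tw(G) ≥ tw(K_{4}) = 3. Therefore the treewidth is 3.

3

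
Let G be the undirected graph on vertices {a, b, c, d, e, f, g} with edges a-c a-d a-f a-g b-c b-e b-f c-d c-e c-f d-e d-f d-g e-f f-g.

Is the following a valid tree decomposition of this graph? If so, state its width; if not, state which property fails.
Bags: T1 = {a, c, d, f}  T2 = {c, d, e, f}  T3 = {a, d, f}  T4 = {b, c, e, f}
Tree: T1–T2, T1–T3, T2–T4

A tree decomposition must satisfy three properties: every vertex lies in some bag; for every edge, both endpoints lie together in some bag; and for every vertex, the bags containing it form a connected subtree. Here vertex g appears in no bag, so the decomposition is invalid.

No — vertex g appears in no bag.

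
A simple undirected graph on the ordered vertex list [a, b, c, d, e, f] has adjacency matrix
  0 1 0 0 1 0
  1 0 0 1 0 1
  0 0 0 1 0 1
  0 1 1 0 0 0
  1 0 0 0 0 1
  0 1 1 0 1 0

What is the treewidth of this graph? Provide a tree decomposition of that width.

The largest bag has 3 vertices, giving width 2; this decomposition certifies tw(G) ≤ 2. For the lower bound, G contains the cycle a–e–f–b–a, so G is not a forest; only forests have treewidth ≤ 1, hence tw(G) ≥ 2. Therefore the treewidth is 2.

Treewidth 2.
One such decomposition:
Bags: B1 = {a, b, e}  B2 = {b, e, f}  B3 = {b, d, f}  B4 = {c, d, f}
Tree: B1–B2, B2–B3, B3–B4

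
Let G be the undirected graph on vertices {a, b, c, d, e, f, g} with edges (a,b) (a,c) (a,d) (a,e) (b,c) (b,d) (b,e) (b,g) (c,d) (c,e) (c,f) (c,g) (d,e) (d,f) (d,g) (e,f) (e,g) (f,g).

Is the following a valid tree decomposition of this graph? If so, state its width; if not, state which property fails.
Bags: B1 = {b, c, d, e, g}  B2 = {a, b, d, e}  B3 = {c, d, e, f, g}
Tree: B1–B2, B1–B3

No — edge (c,a) lies in no bag.

A tree decomposition must satisfy three properties: every vertex lies in some bag; for every edge, both endpoints lie together in some bag; and for every vertex, the bags containing it form a connected subtree. Here edge (c,a) lies in no bag, so the decomposition is invalid.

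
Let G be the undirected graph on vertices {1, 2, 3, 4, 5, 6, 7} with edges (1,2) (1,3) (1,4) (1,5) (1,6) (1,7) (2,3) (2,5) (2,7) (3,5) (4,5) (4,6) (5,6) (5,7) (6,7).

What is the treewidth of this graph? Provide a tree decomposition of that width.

Treewidth 3.
One optimal decomposition is:
Bags: B1 = {1, 2, 5, 7}  B2 = {1, 5, 6, 7}  B3 = {1, 4, 5, 6}  B4 = {1, 2, 3, 5}
Tree: B1–B2, B2–B3, B1–B4

The largest bag has 4 vertices, giving width 3; this decomposition certifies tw(G) ≤ 3. On the other hand G contains the 4-clique {1, 2, 3, 5}. A clique must lie in a single bag of any decomposition, so no decomposition can have width below 3. Therefore the treewidth is 3.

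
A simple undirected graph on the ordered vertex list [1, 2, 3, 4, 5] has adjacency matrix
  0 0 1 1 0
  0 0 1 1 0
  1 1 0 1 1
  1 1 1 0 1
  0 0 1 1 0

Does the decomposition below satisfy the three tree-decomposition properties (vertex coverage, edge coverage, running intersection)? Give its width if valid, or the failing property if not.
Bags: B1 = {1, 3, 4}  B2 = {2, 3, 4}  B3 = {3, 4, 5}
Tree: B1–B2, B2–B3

Yes; width 2.

Vertex coverage: the bags together contain {1, 2, 3, 4, 5}, the full vertex set. Edge coverage: each edge of G has both endpoints in at least one bag. Running intersection: for every vertex, the bags containing it form a connected subtree. All three properties hold, so this is a valid tree decomposition of width max|bag| − 1 = 2, and hence tw(G) ≤ 2.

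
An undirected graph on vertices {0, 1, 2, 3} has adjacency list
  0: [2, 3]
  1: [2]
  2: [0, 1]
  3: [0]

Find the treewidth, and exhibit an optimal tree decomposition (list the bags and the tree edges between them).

Treewidth 1.
Bags: B1 = {0, 2}  B2 = {0, 3}  B3 = {1, 2}
Tree: B1–B2, B1–B3

The largest bag has 2 vertices, giving width 1; this decomposition certifies tw(G) ≤ 1. Any graph with an edge has treewidth ≥ 1, and G has the edge 0–2. The upper and lower bounds meet at 1, so that is the treewidth.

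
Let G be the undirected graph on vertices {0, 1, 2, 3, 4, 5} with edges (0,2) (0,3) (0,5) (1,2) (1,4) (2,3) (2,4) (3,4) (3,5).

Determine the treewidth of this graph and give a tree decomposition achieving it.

Treewidth 2.
One such decomposition:
Bags: B1 = {2, 3, 4}  B2 = {0, 2, 3}  B3 = {1, 2, 4}  B4 = {0, 3, 5}
Tree: B1–B2, B1–B3, B2–B4

The largest bag has 3 vertices, giving width 2; this decomposition certifies tw(G) ≤ 2. Conversely, {1, 2, 4} is a clique of size 3, and the vertices of any clique must share a bag in every tree decomposition; so some bag has ≥ 3 vertices and tw(G) ≥ 2. Therefore the treewidth is 2.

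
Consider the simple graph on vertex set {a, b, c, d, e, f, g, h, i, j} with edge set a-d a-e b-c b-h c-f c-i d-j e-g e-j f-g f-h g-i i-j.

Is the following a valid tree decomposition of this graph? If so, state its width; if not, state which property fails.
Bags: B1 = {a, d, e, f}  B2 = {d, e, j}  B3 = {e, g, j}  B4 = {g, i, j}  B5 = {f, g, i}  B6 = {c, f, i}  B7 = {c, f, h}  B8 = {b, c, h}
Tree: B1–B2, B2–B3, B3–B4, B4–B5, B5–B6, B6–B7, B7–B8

No — bags containing vertex f are not connected in the tree.

A tree decomposition must satisfy three properties: every vertex lies in some bag; for every edge, both endpoints lie together in some bag; and for every vertex, the bags containing it form a connected subtree. Here bags containing vertex f are not connected in the tree, so the decomposition is invalid.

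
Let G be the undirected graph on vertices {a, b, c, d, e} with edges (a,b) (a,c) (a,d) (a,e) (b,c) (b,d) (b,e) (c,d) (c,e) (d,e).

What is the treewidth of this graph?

A width-4 tree decomposition is:
Bags: B1 = {a, b, c, d, e}
Tree: (single bag)
A single bag containing all 5 vertices is trivially a valid decomposition of width 4. Conversely, {a, b, c, d, e} is a clique of size 5, and the vertices of any clique must share a bag in every tree decomposition; so some bag has ≥ 5 vertices and tw(G) ≥ 4. The upper and lower bounds meet at 4, so that is the treewidth.

4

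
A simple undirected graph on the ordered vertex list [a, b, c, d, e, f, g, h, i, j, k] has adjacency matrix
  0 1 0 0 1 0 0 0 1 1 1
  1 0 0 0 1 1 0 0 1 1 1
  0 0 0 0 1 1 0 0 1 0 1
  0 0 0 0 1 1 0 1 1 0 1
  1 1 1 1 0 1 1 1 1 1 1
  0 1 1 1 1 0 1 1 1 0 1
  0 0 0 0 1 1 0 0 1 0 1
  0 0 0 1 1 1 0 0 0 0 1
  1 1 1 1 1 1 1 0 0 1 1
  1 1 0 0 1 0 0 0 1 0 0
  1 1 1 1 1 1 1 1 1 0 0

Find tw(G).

4

A width-4 tree decomposition is:
Bags: B1 = {d, e, f, i, k}  B2 = {b, e, f, i, k}  B3 = {e, f, g, i, k}  B4 = {c, e, f, i, k}  B5 = {d, e, f, h, k}  B6 = {a, b, e, i, k}  B7 = {a, b, e, i, j}
Tree: B1–B2, B1–B3, B2–B4, B1–B5, B2–B6, B6–B7
Each bag holds 5 vertices, so the decomposition has width 4, which upper-bounds the treewidth. For the lower bound, the 5 vertices {a, b, e, i, j} are pairwise adjacent, and any tree decomposition puts a clique entirely inside one bag — forcing width ≥ 4. The upper and lower bounds meet at 4, so that is the treewidth.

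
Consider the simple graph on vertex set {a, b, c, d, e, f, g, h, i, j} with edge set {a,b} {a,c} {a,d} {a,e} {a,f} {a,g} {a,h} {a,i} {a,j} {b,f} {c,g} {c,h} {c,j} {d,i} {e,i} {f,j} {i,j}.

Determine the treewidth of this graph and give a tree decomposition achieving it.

Treewidth 2.
One optimal decomposition is:
Bags: B1 = {a, c, j}  B2 = {a, f, j}  B3 = {a, c, g}  B4 = {a, i, j}  B5 = {a, c, h}  B6 = {a, e, i}  B7 = {a, b, f}  B8 = {a, d, i}
Tree: B1–B2, B1–B3, B1–B4, B3–B5, B4–B6, B2–B7, B6–B8

Each bag holds 3 vertices, so the decomposition has width 2, which upper-bounds the treewidth. On the other hand G contains the 3-clique {a, f, j}. A clique must lie in a single bag of any decomposition, so no decomposition can have width below 2. The upper and lower bounds meet at 2, so that is the treewidth.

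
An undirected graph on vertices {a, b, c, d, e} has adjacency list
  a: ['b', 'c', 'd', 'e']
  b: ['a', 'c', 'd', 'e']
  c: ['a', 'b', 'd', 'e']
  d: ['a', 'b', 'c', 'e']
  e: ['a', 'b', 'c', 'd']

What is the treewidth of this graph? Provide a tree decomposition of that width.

A single bag containing all 5 vertices is trivially a valid decomposition of width 4. Conversely, {a, b, c, d, e} is a clique of size 5, and the vertices of any clique must share a bag in every tree decomposition; so some bag has ≥ 5 vertices and tw(G) ≥ 4. The upper and lower bounds meet at 4, so that is the treewidth.

Treewidth 4.
Bags: B1 = {a, b, c, d, e}
Tree: (single bag)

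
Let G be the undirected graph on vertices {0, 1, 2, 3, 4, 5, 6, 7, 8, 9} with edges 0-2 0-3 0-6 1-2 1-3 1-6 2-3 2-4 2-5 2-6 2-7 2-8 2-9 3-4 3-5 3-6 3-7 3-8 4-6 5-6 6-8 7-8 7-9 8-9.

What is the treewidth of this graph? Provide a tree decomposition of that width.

Treewidth 3.
One such decomposition:
Bags: B1 = {2, 3, 7, 8}  B2 = {2, 3, 6, 8}  B3 = {0, 2, 3, 6}  B4 = {2, 3, 4, 6}  B5 = {2, 7, 8, 9}  B6 = {2, 3, 5, 6}  B7 = {1, 2, 3, 6}
Tree: B1–B2, B2–B3, B3–B4, B1–B5, B4–B6, B2–B7

Every bag has size at most 4, so the width is 4 − 1 = 3 and tw(G) ≤ 3. Conversely, {2, 7, 8, 9} is a clique of size 4, and the vertices of any clique must share a bag in every tree decomposition; so some bag has ≥ 4 vertices and tw(G) ≥ 3. Hence tw(G) = 3 exactly.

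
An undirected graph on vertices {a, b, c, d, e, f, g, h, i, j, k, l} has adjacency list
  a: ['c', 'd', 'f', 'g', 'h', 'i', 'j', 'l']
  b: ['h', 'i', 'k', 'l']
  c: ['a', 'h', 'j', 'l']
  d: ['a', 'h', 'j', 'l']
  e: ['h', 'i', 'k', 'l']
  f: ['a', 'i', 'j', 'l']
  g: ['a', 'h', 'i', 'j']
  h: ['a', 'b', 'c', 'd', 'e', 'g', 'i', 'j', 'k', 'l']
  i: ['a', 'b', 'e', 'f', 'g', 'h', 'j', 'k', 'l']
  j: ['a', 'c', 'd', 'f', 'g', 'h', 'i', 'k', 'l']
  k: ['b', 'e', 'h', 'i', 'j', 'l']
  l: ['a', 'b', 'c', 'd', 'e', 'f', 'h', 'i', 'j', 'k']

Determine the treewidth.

A width-4 tree decomposition is:
Bags: B1 = {e, h, i, k, l}  B2 = {h, i, j, k, l}  B3 = {a, h, i, j, l}  B4 = {a, g, h, i, j}  B5 = {b, h, i, k, l}  B6 = {a, c, h, j, l}  B7 = {a, d, h, j, l}  B8 = {a, f, i, j, l}
Tree: B1–B2, B2–B3, B3–B4, B1–B5, B3–B6, B3–B7, B3–B8
Every bag has size at most 5, so the width is 5 − 1 = 4 and tw(G) ≤ 4. On the other hand G contains the 5-clique {a, g, h, i, j}. A clique must lie in a single bag of any decomposition, so no decomposition can have width below 4. The upper and lower bounds meet at 4, so that is the treewidth.

4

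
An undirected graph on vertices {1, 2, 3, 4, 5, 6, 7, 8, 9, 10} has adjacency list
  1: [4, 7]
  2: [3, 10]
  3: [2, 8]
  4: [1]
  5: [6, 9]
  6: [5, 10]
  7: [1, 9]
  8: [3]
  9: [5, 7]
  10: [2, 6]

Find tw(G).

1

A width-1 tree decomposition is:
Bags: B1 = {3, 8}  B2 = {2, 3}  B3 = {2, 10}  B4 = {6, 10}  B5 = {5, 6}  B6 = {5, 9}  B7 = {7, 9}  B8 = {1, 7}  B9 = {1, 4}
Tree: B1–B2, B2–B3, B3–B4, B4–B5, B5–B6, B6–B7, B7–B8, B8–B9
Each bag holds 2 vertices, so the decomposition has width 1, which upper-bounds the treewidth. Since G has at least one edge (e.g. 8–3), it is not an edgeless graph, so tw(G) ≥ 1. Hence tw(G) = 1 exactly.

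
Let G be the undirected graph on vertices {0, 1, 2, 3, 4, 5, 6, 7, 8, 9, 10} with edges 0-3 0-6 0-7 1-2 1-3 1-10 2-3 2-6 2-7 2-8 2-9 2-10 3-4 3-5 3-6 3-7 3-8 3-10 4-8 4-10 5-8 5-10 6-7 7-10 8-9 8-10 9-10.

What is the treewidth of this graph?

3

A width-3 tree decomposition is:
Bags: B1 = {2, 3, 8, 10}  B2 = {3, 4, 8, 10}  B3 = {2, 3, 7, 10}  B4 = {2, 3, 6, 7}  B5 = {2, 8, 9, 10}  B6 = {1, 2, 3, 10}  B7 = {0, 3, 6, 7}  B8 = {3, 5, 8, 10}
Tree: B1–B2, B1–B3, B3–B4, B1–B5, B3–B6, B4–B7, B2–B8
Each bag holds 4 vertices, so the decomposition has width 3, which upper-bounds the treewidth. Conversely, {2, 8, 9, 10} is a clique of size 4, and the vertices of any clique must share a bag in every tree decomposition; so some bag has ≥ 4 vertices and tw(G) ≥ 3. Combining the bounds, tw(G) = 3.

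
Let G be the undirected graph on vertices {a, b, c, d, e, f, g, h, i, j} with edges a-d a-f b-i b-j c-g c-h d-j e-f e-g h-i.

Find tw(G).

2

A width-2 tree decomposition is:
Bags: B1 = {b, h, i}  B2 = {b, c, h}  B3 = {b, c, g}  B4 = {b, e, g}  B5 = {b, e, f}  B6 = {a, b, f}  B7 = {a, b, d}  B8 = {b, d, j}
Tree: B1–B2, B2–B3, B3–B4, B4–B5, B5–B6, B6–B7, B7–B8
The largest bag has 3 vertices, giving width 2; this decomposition certifies tw(G) ≤ 2. Since b–i–h–c–g–e–f–a–d–j–b is a cycle in G, G is not acyclic. Forests are exactly the graphs of treewidth ≤ 1, so tw(G) ≥ 2. The upper and lower bounds meet at 2, so that is the treewidth.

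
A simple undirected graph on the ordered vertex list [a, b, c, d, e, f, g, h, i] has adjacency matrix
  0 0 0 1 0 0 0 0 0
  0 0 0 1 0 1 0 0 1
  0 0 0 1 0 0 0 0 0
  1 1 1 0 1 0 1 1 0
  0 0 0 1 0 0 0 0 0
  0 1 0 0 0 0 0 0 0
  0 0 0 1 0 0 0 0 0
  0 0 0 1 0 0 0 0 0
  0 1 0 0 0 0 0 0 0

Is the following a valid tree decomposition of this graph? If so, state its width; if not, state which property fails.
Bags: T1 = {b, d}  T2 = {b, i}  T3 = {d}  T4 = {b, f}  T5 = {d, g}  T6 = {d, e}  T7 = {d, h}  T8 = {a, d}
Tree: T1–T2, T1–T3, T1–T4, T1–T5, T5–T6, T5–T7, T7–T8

A tree decomposition must satisfy three properties: every vertex lies in some bag; for every edge, both endpoints lie together in some bag; and for every vertex, the bags containing it form a connected subtree. Here vertex c appears in no bag, so the decomposition is invalid.

No — vertex c appears in no bag.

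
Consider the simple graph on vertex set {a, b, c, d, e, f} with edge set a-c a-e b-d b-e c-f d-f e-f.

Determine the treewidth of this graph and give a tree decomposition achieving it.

Each bag holds 3 vertices, so the decomposition has width 2, which upper-bounds the treewidth. The edges a–c–f–e–a form a cycle, so G is not a tree and its treewidth is at least 2. The upper and lower bounds meet at 2, so that is the treewidth.

Treewidth 2.
One such decomposition:
Bags: B1 = {a, c, e}  B2 = {c, e, f}  B3 = {b, e, f}  B4 = {b, d, f}
Tree: B1–B2, B2–B3, B3–B4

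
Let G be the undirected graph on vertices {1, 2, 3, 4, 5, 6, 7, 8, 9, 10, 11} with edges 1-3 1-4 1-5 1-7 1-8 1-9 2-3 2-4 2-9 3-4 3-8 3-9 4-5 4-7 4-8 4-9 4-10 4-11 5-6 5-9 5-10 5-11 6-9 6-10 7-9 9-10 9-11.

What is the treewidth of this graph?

A width-3 tree decomposition is:
Bags: B1 = {5, 6, 9, 10}  B2 = {4, 5, 9, 10}  B3 = {1, 4, 5, 9}  B4 = {1, 4, 7, 9}  B5 = {1, 3, 4, 9}  B6 = {2, 3, 4, 9}  B7 = {4, 5, 9, 11}  B8 = {1, 3, 4, 8}
Tree: B1–B2, B2–B3, B3–B4, B4–B5, B5–B6, B2–B7, B5–B8
Each bag holds 4 vertices, so the decomposition has width 3, which upper-bounds the treewidth. On the other hand G contains the 4-clique {1, 3, 4, 8}. A clique must lie in a single bag of any decomposition, so no decomposition can have width below 3. Combining the bounds, tw(G) = 3.

3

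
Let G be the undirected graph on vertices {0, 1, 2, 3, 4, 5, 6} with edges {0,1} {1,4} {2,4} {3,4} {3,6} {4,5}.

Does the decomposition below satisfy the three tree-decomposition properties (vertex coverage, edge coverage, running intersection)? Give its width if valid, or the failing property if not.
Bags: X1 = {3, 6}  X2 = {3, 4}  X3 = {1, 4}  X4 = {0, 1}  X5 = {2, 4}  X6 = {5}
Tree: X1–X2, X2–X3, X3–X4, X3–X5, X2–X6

A tree decomposition must satisfy three properties: every vertex lies in some bag; for every edge, both endpoints lie together in some bag; and for every vertex, the bags containing it form a connected subtree. Here edge (4,5) lies in no bag, so the decomposition is invalid.

No — edge (4,5) lies in no bag.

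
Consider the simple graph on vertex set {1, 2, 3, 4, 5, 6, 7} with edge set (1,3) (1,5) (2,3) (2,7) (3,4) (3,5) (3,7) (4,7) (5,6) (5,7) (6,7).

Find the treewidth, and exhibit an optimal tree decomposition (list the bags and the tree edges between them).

The largest bag has 3 vertices, giving width 2; this decomposition certifies tw(G) ≤ 2. On the other hand G contains the 3-clique {1, 3, 5}. A clique must lie in a single bag of any decomposition, so no decomposition can have width below 2. The upper and lower bounds meet at 2, so that is the treewidth.

Treewidth 2.
Bags: B1 = {1, 3, 5}  B2 = {3, 5, 7}  B3 = {2, 3, 7}  B4 = {5, 6, 7}  B5 = {3, 4, 7}
Tree: B1–B2, B2–B3, B2–B4, B3–B5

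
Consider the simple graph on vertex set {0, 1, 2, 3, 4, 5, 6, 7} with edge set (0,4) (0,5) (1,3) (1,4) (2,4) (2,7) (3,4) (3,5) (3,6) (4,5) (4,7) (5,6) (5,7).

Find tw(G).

2

A width-2 tree decomposition is:
Bags: B1 = {1, 3, 4}  B2 = {3, 4, 5}  B3 = {4, 5, 7}  B4 = {2, 4, 7}  B5 = {3, 5, 6}  B6 = {0, 4, 5}
Tree: B1–B2, B2–B3, B3–B4, B2–B5, B3–B6
Every bag has size at most 3, so the width is 3 − 1 = 2 and tw(G) ≤ 2. On the other hand G contains the 3-clique {1, 3, 4}. A clique must lie in a single bag of any decomposition, so no decomposition can have width below 2. The upper and lower bounds meet at 2, so that is the treewidth.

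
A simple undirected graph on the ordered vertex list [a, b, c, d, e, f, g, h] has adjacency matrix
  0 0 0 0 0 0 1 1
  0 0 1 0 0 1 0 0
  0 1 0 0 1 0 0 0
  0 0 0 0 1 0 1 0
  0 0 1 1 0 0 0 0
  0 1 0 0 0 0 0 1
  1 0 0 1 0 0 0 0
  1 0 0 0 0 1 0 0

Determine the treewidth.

2

A width-2 tree decomposition is:
Bags: B1 = {b, c, f}  B2 = {c, e, f}  B3 = {d, e, f}  B4 = {d, f, g}  B5 = {a, f, g}  B6 = {a, f, h}
Tree: B1–B2, B2–B3, B3–B4, B4–B5, B5–B6
Each bag holds 3 vertices, so the decomposition has width 2, which upper-bounds the treewidth. The edges f–b–c–e–d–g–a–h–f form a cycle, so G is not a tree and its treewidth is at least 2. Therefore the treewidth is 2.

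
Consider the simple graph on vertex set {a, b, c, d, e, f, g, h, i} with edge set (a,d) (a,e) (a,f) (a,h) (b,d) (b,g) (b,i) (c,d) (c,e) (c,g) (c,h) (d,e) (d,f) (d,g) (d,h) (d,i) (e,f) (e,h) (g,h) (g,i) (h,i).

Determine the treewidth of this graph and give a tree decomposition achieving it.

Treewidth 3.
One optimal decomposition is:
Bags: B1 = {c, d, g, h}  B2 = {c, d, e, h}  B3 = {d, g, h, i}  B4 = {b, d, g, i}  B5 = {a, d, e, h}  B6 = {a, d, e, f}
Tree: B1–B2, B1–B3, B3–B4, B2–B5, B5–B6

Each bag holds 4 vertices, so the decomposition has width 3, which upper-bounds the treewidth. Conversely, {c, d, g, h} is a clique of size 4, and the vertices of any clique must share a bag in every tree decomposition; so some bag has ≥ 4 vertices and tw(G) ≥ 3. Combining the bounds, tw(G) = 3.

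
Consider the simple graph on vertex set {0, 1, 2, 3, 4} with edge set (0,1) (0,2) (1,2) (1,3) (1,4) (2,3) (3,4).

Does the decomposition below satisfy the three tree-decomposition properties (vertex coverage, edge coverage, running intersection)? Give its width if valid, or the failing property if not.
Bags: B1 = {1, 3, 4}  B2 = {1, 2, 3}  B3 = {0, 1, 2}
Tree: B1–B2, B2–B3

Yes; width 2.

Checking the three conditions: (i) the bags cover all of {0, 1, 2, 3, 4}; (ii) for each edge, some bag contains both endpoints; (iii) the bags containing any fixed vertex form a subtree. All hold, so the decomposition is valid with width 3 − 1 = 2.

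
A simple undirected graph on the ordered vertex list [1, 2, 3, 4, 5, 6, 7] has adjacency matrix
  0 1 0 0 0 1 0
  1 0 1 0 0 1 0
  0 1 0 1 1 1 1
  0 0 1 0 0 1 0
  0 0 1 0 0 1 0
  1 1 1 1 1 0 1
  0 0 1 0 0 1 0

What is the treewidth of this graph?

2

A width-2 tree decomposition is:
Bags: B1 = {3, 5, 6}  B2 = {3, 6, 7}  B3 = {2, 3, 6}  B4 = {3, 4, 6}  B5 = {1, 2, 6}
Tree: B1–B2, B1–B3, B2–B4, B3–B5
Every bag has size at most 3, so the width is 3 − 1 = 2 and tw(G) ≤ 2. Conversely, {1, 2, 6} is a clique of size 3, and the vertices of any clique must share a bag in every tree decomposition; so some bag has ≥ 3 vertices and tw(G) ≥ 2. Therefore the treewidth is 2.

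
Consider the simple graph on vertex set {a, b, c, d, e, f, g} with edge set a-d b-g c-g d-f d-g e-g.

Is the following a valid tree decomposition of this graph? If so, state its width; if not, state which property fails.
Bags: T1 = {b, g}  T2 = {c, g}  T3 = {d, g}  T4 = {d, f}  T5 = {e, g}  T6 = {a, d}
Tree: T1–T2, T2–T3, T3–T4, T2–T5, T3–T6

Yes; width 1.

Vertex coverage: the bags together contain {a, b, c, d, e, f, g}, the full vertex set. Edge coverage: each edge of G has both endpoints in at least one bag. Running intersection: for every vertex, the bags containing it form a connected subtree. All three properties hold, so this is a valid tree decomposition of width max|bag| − 1 = 1, and hence tw(G) ≤ 1.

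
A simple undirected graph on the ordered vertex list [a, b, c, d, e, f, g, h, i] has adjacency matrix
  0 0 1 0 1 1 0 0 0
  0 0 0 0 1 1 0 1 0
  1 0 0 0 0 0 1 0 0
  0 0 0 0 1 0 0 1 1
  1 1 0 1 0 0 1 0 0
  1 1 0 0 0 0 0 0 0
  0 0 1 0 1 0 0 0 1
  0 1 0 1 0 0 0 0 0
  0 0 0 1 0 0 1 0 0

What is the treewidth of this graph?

A width-3 tree decomposition is:
Bags: B1 = {b, d, f, h}  B2 = {b, d, e, f}  B3 = {a, d, e, f}  B4 = {a, d, e, i}  B5 = {a, e, g, i}  B6 = {a, c, g, i}
Tree: B1–B2, B2–B3, B3–B4, B4–B5, B5–B6
The largest bag has 4 vertices, giving width 3; this decomposition certifies tw(G) ≤ 3. For the lower bound: the 4 vertex sets {b,f,h}, {d}, {e}, {a,c,g,i} are disjoint, each induces a connected subgraph, and every pair is joined by at least one edge of G. Contracting each set to a single vertex therefore yields K_{4} as a minor, and since treewidth is minor-monotone, tw(G) ≥ tw(K_{4}) = 3. Hence tw(G) = 3 exactly.

3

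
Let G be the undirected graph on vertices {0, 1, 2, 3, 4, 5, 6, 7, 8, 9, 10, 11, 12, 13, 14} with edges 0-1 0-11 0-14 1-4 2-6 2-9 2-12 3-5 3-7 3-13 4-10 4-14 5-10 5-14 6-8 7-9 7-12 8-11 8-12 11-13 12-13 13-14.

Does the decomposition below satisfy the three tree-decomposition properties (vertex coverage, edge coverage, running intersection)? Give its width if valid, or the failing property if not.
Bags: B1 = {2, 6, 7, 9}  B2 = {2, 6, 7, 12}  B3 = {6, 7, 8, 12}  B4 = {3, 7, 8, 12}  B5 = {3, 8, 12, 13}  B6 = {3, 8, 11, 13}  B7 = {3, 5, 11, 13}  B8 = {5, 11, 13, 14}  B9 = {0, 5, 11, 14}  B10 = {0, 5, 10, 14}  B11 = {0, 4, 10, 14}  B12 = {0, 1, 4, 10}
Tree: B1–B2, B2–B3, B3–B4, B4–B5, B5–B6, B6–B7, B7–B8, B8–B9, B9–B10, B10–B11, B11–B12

Yes; width 3.

Checking the three conditions: (i) the bags cover all of {0, 1, 2, 3, 4, 5, 6, 7, 8, 9, 10, 11, 12, 13, 14}; (ii) for each edge, some bag contains both endpoints; (iii) the bags containing any fixed vertex form a subtree. All hold, so the decomposition is valid with width 4 − 1 = 3.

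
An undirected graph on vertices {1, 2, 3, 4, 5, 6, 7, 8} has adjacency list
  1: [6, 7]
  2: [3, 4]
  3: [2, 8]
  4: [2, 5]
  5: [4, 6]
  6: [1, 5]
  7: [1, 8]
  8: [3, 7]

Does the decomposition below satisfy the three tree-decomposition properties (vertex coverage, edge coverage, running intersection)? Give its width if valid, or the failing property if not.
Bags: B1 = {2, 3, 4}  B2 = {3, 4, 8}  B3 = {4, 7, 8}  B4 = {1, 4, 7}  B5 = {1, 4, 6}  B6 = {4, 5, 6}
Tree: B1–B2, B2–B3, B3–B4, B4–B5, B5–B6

Yes; width 2.

Vertex coverage: the bags together contain {1, 2, 3, 4, 5, 6, 7, 8}, the full vertex set. Edge coverage: each edge of G has both endpoints in at least one bag. Running intersection: for every vertex, the bags containing it form a connected subtree. All three properties hold, so this is a valid tree decomposition of width max|bag| − 1 = 2, and hence tw(G) ≤ 2.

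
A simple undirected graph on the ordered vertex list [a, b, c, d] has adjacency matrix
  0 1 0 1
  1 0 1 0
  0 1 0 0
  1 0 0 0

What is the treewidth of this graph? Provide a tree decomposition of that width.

Treewidth 1.
Bags: B1 = {a, d}  B2 = {a, b}  B3 = {b, c}
Tree: B1–B2, B2–B3

The largest bag has 2 vertices, giving width 1; this decomposition certifies tw(G) ≤ 1. Any graph with an edge has treewidth ≥ 1, and G has the edge d–a. Hence tw(G) = 1 exactly.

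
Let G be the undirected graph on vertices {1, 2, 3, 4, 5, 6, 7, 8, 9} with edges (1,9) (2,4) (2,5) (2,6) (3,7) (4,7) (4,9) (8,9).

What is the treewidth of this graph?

1

A width-1 tree decomposition is:
Bags: B1 = {2, 6}  B2 = {2, 4}  B3 = {4, 7}  B4 = {4, 9}  B5 = {8, 9}  B6 = {1, 9}  B7 = {3, 7}  B8 = {2, 5}
Tree: B1–B2, B2–B3, B3–B4, B4–B5, B5–B6, B3–B7, B1–B8
The largest bag has 2 vertices, giving width 1; this decomposition certifies tw(G) ≤ 1. Any graph with an edge has treewidth ≥ 1, and G has the edge 2–6. Combining the bounds, tw(G) = 1.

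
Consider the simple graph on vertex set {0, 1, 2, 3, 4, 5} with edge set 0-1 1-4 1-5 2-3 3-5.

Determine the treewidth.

1

A width-1 tree decomposition is:
Bags: B1 = {3, 5}  B2 = {1, 5}  B3 = {2, 3}  B4 = {1, 4}  B5 = {0, 1}
Tree: B1–B2, B1–B3, B2–B4, B4–B5
The largest bag has 2 vertices, giving width 1; this decomposition certifies tw(G) ≤ 1. G has an edge, so its treewidth is at least 1. Therefore the treewidth is 1.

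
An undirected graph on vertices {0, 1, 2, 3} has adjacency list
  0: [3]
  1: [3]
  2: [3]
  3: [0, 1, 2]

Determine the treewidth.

1

A width-1 tree decomposition is:
Bags: B1 = {1, 3}  B2 = {2, 3}  B3 = {0, 3}
Tree: B1–B2, B1–B3
Every bag has size at most 2, so the width is 2 − 1 = 1 and tw(G) ≤ 1. G has an edge, so its treewidth is at least 1. Hence tw(G) = 1 exactly.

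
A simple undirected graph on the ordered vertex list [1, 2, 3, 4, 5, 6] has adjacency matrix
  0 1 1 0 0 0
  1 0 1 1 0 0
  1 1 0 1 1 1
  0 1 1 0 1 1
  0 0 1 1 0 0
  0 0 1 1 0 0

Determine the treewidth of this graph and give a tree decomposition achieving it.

Every bag has size at most 3, so the width is 3 − 1 = 2 and tw(G) ≤ 2. For the lower bound, the 3 vertices {1, 2, 3} are pairwise adjacent, and any tree decomposition puts a clique entirely inside one bag — forcing width ≥ 2. Hence tw(G) = 2 exactly.

Treewidth 2.
One such decomposition:
Bags: B1 = {2, 3, 4}  B2 = {3, 4, 5}  B3 = {3, 4, 6}  B4 = {1, 2, 3}
Tree: B1–B2, B2–B3, B1–B4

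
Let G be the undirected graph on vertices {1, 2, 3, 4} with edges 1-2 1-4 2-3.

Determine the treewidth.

A width-1 tree decomposition is:
Bags: B1 = {2, 3}  B2 = {1, 2}  B3 = {1, 4}
Tree: B1–B2, B2–B3
The largest bag has 2 vertices, giving width 1; this decomposition certifies tw(G) ≤ 1. Any graph with an edge has treewidth ≥ 1, and G has the edge 3–2. Therefore the treewidth is 1.

1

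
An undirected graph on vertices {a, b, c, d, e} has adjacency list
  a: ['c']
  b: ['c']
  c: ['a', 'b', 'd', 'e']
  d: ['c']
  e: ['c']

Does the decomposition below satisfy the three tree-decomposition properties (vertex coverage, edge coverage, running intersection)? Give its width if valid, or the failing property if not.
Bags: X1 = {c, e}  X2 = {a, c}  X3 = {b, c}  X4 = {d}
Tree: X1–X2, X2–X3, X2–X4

No — edge (c,d) lies in no bag.

A tree decomposition must satisfy three properties: every vertex lies in some bag; for every edge, both endpoints lie together in some bag; and for every vertex, the bags containing it form a connected subtree. Here edge (c,d) lies in no bag, so the decomposition is invalid.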